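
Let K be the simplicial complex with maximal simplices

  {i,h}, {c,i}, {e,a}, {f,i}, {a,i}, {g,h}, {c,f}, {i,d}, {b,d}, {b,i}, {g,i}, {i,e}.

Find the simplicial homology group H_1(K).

H_1 ≅ Z^4.

K has 9 vertices, 12 edges.
rank ∂_1 = 8, rank ∂_2 = 0 ⇒ b_1 = 12 − 8 − 0 = 4. So H_1 ≅ Z^4.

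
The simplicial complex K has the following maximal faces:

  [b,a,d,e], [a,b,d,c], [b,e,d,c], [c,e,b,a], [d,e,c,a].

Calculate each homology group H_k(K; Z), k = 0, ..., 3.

Take the total order a < b < c < d < e on the vertex set. Then K (dimension 3) consists of the simplices:

  0-simplices (5): a, b, c, d, e
  1-simplices (10): ab, ac, ad, ae, bc, bd, be, cd, ce, de
  2-simplices (10): abc, abd, abe, acd, ace, ade, bcd, bce, bde, cde
  3-simplices (5): abcd, abce, abde, acde, bcde

Hence C_0 ≅ Z^5, C_1 ≅ Z^10, C_2 ≅ Z^10, C_3 ≅ Z^5.

∂_1: C_1 → C_0 maps an edge to its endpoints' difference, ∂[p,q] = q − p. For instance
  ∂be = e − b.
The 5×10 boundary matrix has rank 4 and Smith normal form diag(1,1,1,1).

∂_2: C_2 → C_1 maps a triangle to the signed sum of its edges. For instance
  ∂ade = de − ae + ad,
  ∂bce = ce − be + bc.
This gives a 10×10 integer matrix of rank 6; reducing to Smith normal form yields diagonal entries (1,1,1,1,1,1).

∂_3: C_3 → C_2 sends each 3-simplex σ to the alternating sum Σ_i (−1)^i (σ with its i-th vertex removed). For instance
  ∂abde = bde − ade + abe − abd,
  ∂acde = cde − ade + ace − acd.
The resulting 10×5 matrix has rank 4, and its Smith normal form has invariant factors (1,1,1,1).

Reading off H_k = ker ∂_k / im ∂_{k+1}:

  H_0: rank C_0 − rank ∂_1 = 5 − 4 = 1, and the invariant factors of ∂_1 are all 1, so H_0 = Z.
  H_1: rank ker ∂_1 − rank ∂_2 = (10 − 4) − 6 = 0, and the invariant factors of ∂_2 are all 1, so H_1 = 0.
  H_2: rank ker ∂_2 − rank ∂_3 = (10 − 6) − 4 = 0, and the invariant factors of ∂_3 are all 1, so H_2 = 0.
  H_3: rank ker ∂_3 − rank ∂_4 = (5 − 4) − 0 = 1, and there is no ∂_4, so H_3 = Z.

(K is a triangulation of the 3-sphere S^3.)

H_0 = Z,  H_1 = 0,  H_2 = 0,  H_3 = Z.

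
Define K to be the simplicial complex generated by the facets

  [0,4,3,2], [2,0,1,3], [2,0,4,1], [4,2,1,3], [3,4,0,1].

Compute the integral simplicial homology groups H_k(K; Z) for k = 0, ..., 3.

H_0 ≅ Z,  H_1 = 0,  H_2 = 0,  H_3 ≅ Z.

We work with the vertex ordering 0 < 1 < 2 < 3 < 4. The simplices of K, each written with vertices in increasing order, are:

  0-simplices (5): [0], [1], [2], [3], [4]
  1-simplices (10): [0,1], [0,2], [0,3], [0,4], [1,2], [1,3], [1,4], [2,3], [2,4], [3,4]
  2-simplices (10): [0,1,2], [0,1,3], [0,1,4], [0,2,3], [0,2,4], [0,3,4], [1,2,3], [1,2,4], [1,3,4], [2,3,4]
  3-simplices (5): [0,1,2,3], [0,1,2,4], [0,1,3,4], [0,2,3,4], [1,2,3,4]

Hence C_0 ≅ Z^5, C_1 ≅ Z^10, C_2 ≅ Z^10, C_3 ≅ Z^5.

Boundary ∂_1: C_1 → C_0 maps an edge to its endpoints' difference, ∂[p,q] = q − p. For instance
  ∂[0,2] = [2] − [0].
The resulting 5×10 matrix has rank 4, and its Smith normal form has invariant factors (1,1,1,1).

The boundary map ∂_2: C_2 → C_1 acts by ∂[p,q,r] = [q,r] − [p,r] + [p,q]. For instance
  ∂[0,1,3] = [1,3] − [0,3] + [0,1],
  ∂[1,3,4] = [3,4] − [1,4] + [1,3].
This gives a 10×10 integer matrix of rank 6; reducing to Smith normal form yields diagonal entries (1,1,1,1,1,1).

Boundary ∂_3: C_3 → C_2 sends each 3-simplex σ to the alternating sum Σ_i (−1)^i (σ with its i-th vertex removed). For instance
  ∂[0,1,2,3] = [1,2,3] − [0,2,3] + [0,1,3] − [0,1,2],
  ∂[0,2,3,4] = [2,3,4] − [0,3,4] + [0,2,4] − [0,2,3].
The 10×5 boundary matrix has rank 4 and Smith normal form diag(1,1,1,1).

Now H_k = ker ∂_k / im ∂_{k+1}, so:

  H_0: rank C_0 − rank ∂_1 = 5 − 4 = 1, and the invariant factors of ∂_1 are all 1, so H_0 = Z.
  H_1: rank ker ∂_1 − rank ∂_2 = (10 − 4) − 6 = 0, and the invariant factors of ∂_2 are all 1, so H_1 = 0.
  H_2: rank ker ∂_2 − rank ∂_3 = (10 − 6) − 4 = 0, and the invariant factors of ∂_3 are all 1, so H_2 = 0.
  H_3: rank ker ∂_3 − rank ∂_4 = (5 − 4) − 0 = 1, and there is no ∂_4, so H_3 = Z.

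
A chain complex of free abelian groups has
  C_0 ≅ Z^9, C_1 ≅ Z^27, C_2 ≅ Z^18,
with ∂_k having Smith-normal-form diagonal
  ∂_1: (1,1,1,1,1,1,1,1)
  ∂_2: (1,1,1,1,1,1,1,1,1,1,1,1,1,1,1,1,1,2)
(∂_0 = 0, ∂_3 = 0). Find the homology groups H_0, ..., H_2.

H_0: b_0 = 9 − 0 − 8 = 1; torsion from ∂_1 factors > 1: none. So H_0 = Z.
H_1: b_1 = 27 − 8 − 18 = 1; torsion from ∂_2 factors > 1: [2]. So H_1 = Z ⊕ Z/2.
H_2: b_2 = 18 − 18 − 0 = 0; torsion from ∂_3 factors > 1: none. So H_2 = 0.

H_0 = Z,  H_1 = Z ⊕ Z/2,  H_2 = 0.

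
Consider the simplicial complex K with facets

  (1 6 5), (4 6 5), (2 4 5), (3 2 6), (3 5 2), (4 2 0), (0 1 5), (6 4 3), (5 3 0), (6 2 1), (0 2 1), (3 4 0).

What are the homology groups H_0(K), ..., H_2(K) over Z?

Take the total order 0 < 1 < 2 < 3 < 4 < 5 < 6 on the vertex set. Then K (dimension 2) consists of the simplices:

  0-simplices (7): [0], [1], [2], [3], [4], [5], [6]
  1-simplices (18): [0,1], [0,2], [0,3], [0,4], [0,5], [1,2], [1,5], [1,6], [2,3], [2,4], [2,5], [2,6], [3,4], [3,5], [3,6], [4,5], [4,6], [5,6]
  2-simplices (12): [0,1,2], [0,1,5], [0,2,4], [0,3,4], [0,3,5], [1,2,6], [1,5,6], [2,3,5], [2,3,6], [2,4,5], [3,4,6], [4,5,6]

giving chain groups C_0 ≅ Z^7, C_1 ≅ Z^18, C_2 ≅ Z^12.

The boundary map ∂_1: C_1 → C_0 sends each edge [p,q] (with p < q) to q − p.
The resulting 7×18 matrix has rank 6, and its Smith normal form has invariant factors (1,1,1,1,1,1).

Boundary ∂_2: C_2 → C_1 sends each 2-simplex [p,q,r] to [q,r] − [p,r] + [p,q]. For instance
  ∂[0,1,2] = [1,2] − [0,2] + [0,1],
  ∂[0,3,4] = [3,4] − [0,4] + [0,3].
This gives a 18×12 integer matrix of rank 12; reducing to Smith normal form yields diagonal entries (1,1,1,1,1,1,1,1,1,1,1,2).

Reading off H_k = ker ∂_k / im ∂_{k+1}:

  H_0: rank C_0 − rank ∂_1 = 7 − 6 = 1, and the invariant factors of ∂_1 are all 1, so H_0 ≅ Z.
  H_1: rank ker ∂_1 − rank ∂_2 = (18 − 6) − 12 = 0, and ∂_2 has invariant factor 2 > 1, so H_1 ≅ Z/2Z.
  H_2: rank ker ∂_2 − rank ∂_3 = (12 − 12) − 0 = 0, and there is no ∂_3, so H_2 ≅ 0.

As a check, the Euler characteristic is 7 − 18 + 12 = 1, which agrees with 1 − 0 + 0 = 1.
(K is a triangulation of the real projective plane RP^2.)

H_0 = Z,  H_1 = Z/2Z,  H_2 = 0.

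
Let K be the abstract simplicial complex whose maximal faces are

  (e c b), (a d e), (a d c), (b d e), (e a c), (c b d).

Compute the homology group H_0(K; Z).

H_0 ≅ Z.

Take the total order a < b < c < d < e on the vertex set. Then K (dimension 2) consists of the simplices:

  0-simplices (5): a, b, c, d, e
  1-simplices (9): ac, ad, ae, bc, bd, be, cd, ce, de
  2-simplices (6): acd, ace, ade, bcd, bce, bde

giving chain groups C_0 ≅ Z^5, C_1 ≅ Z^9, C_2 ≅ Z^6.

Boundary ∂_1: C_1 → C_0 is given by ∂[p,q] = [q] − [p].
As a 5×9 matrix over Z this has rank 4, with invariant factors (1,1,1,1).

∂_2: C_2 → C_1 maps a triangle to the signed sum of its edges. For instance
  ∂bce = ce − be + bc,
  ∂acd = cd − ad + ac.
The resulting 9×6 matrix has rank 5, and its Smith normal form has invariant factors (1,1,1,1,1).

Reading off H_k = ker ∂_k / im ∂_{k+1}:

  H_0: rank C_0 − rank ∂_1 = 5 − 4 = 1, and the invariant factors of ∂_1 are all 1, so H_0 ≅ Z.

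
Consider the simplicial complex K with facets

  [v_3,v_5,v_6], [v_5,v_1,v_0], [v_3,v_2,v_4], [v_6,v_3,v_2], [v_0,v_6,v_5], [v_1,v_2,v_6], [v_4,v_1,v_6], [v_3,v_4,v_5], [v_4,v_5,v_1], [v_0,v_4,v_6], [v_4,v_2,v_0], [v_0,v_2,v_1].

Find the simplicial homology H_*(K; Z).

H_0 ≅ Z,  H_1 ≅ Z/2,  H_2 = 0.

Take the total order v_0 < v_1 < v_2 < v_3 < v_4 < v_5 < v_6 on the vertex set. Then K (dimension 2) consists of the simplices:

  0-simplices (7): [v_0], [v_1], [v_2], [v_3], [v_4], [v_5], [v_6]
  1-simplices (18): (18 of them)
  2-simplices (12): (12 of them)

so the chain groups are C_0 ≅ Z^7, C_1 ≅ Z^18, C_2 ≅ Z^12.

Boundary ∂_1: C_1 → C_0 is given by ∂[p,q] = [q] − [p]. For instance
  ∂[v_2,v_3] = [v_3] − [v_2].
As a 7×18 matrix over Z this has rank 6, with invariant factors (1,1,1,1,1,1).

Boundary ∂_2: C_2 → C_1 acts by ∂[p,q,r] = [q,r] − [p,r] + [p,q]. For instance
  ∂[v_1,v_4,v_6] = [v_4,v_6] − [v_1,v_6] + [v_1,v_4],
  ∂[v_2,v_3,v_6] = [v_3,v_6] − [v_2,v_6] + [v_2,v_3].
This gives a 18×12 integer matrix of rank 12; reducing to Smith normal form yields diagonal entries (1,1,1,1,1,1,1,1,1,1,1,2).

From H_k ≅ ker(∂_k) / im(∂_{k+1}) we obtain:

  H_0: rank C_0 − rank ∂_1 = 7 − 6 = 1, and the invariant factors of ∂_1 are all 1, so H_0 = Z.
  H_1: rank ker ∂_1 − rank ∂_2 = (18 − 6) − 12 = 0, and ∂_2 has invariant factor 2 > 1, so H_1 = Z/2.
  H_2: rank ker ∂_2 − rank ∂_3 = (12 − 12) − 0 = 0, and there is no ∂_3, so H_2 = 0.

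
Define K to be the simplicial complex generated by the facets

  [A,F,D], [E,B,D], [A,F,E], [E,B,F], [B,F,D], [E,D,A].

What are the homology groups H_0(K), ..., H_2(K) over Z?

Fix the vertex order A < B < D < E < F and write every simplex with vertices in increasing order. Then dim K = 2 and the simplices of K are:

  0-simplices (5): A, B, D, E, F
  1-simplices (9): AD, AE, AF, BD, BE, BF, DE, DF, EF
  2-simplices (6): ADE, ADF, AEF, BDE, BDF, BEF

Hence C_0 ≅ Z^5, C_1 ≅ Z^9, C_2 ≅ Z^6.

The boundary map ∂_1: C_1 → C_0 sends each edge [p,q] (with p < q) to q − p.
The 5×9 boundary matrix has rank 4 and Smith normal form diag(1,1,1,1).

Boundary ∂_2: C_2 → C_1 sends each 2-simplex [p,q,r] to [q,r] − [p,r] + [p,q]. For instance
  ∂AEF = EF − AF + AE,
  ∂ADE = DE − AE + AD.
This gives a 9×6 integer matrix of rank 5; reducing to Smith normal form yields diagonal entries (1,1,1,1,1).

Reading off H_k = ker ∂_k / im ∂_{k+1}:

  H_0: rank C_0 − rank ∂_1 = 5 − 4 = 1, and the invariant factors of ∂_1 are all 1, so H_0 ≅ Z.
  H_1: rank ker ∂_1 − rank ∂_2 = (9 − 4) − 5 = 0, and the invariant factors of ∂_2 are all 1, so H_1 ≅ 0.
  H_2: rank ker ∂_2 − rank ∂_3 = (6 − 5) − 0 = 1, and there is no ∂_3, so H_2 ≅ Z.

As a check, the Euler characteristic is 5 − 9 + 6 = 2, which agrees with 1 − 0 + 1 = 2.

H_0 ≅ Z,  H_1 = 0,  H_2 ≅ Z.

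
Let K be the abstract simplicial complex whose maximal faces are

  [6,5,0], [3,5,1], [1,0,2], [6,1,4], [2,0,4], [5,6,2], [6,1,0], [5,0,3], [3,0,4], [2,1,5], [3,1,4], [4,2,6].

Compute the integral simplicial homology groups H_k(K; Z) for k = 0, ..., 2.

H_0 = Z,  H_1 = Z/2Z,  H_2 = 0.

Take the total order 0 < 1 < 2 < 3 < 4 < 5 < 6 on the vertex set. Then K (dimension 2) consists of the simplices:

  0-simplices (7): [0], [1], [2], [3], [4], [5], [6]
  1-simplices (18): [0,1], [0,2], [0,3], [0,4], [0,5], [0,6], [1,2], [1,3], [1,4], [1,5], [1,6], [2,4], [2,5], [2,6], [3,4], [3,5], [4,6], [5,6]
  2-simplices (12): [0,1,2], [0,1,6], [0,2,4], [0,3,4], [0,3,5], [0,5,6], [1,2,5], [1,3,4], [1,3,5], [1,4,6], [2,4,6], [2,5,6]

so the chain groups are C_0 ≅ Z^7, C_1 ≅ Z^18, C_2 ≅ Z^12.

∂_1: C_1 → C_0 maps an edge to its endpoints' difference, ∂[p,q] = q − p. For instance
  ∂[0,6] = [6] − [0].
The resulting 7×18 matrix has rank 6, and its Smith normal form has invariant factors (1,1,1,1,1,1).

Boundary ∂_2: C_2 → C_1 sends each 2-simplex [p,q,r] to [q,r] − [p,r] + [p,q]. For instance
  ∂[0,1,2] = [1,2] − [0,2] + [0,1],
  ∂[1,4,6] = [4,6] − [1,6] + [1,4].
This gives a 18×12 integer matrix of rank 12; reducing to Smith normal form yields diagonal entries (1,1,1,1,1,1,1,1,1,1,1,2).

From H_k ≅ ker(∂_k) / im(∂_{k+1}) we obtain:

  H_0: rank C_0 − rank ∂_1 = 7 − 6 = 1, and the invariant factors of ∂_1 are all 1, so H_0 ≅ Z.
  H_1: rank ker ∂_1 − rank ∂_2 = (18 − 6) − 12 = 0, and ∂_2 has invariant factor 2 > 1, so H_1 ≅ Z/2Z.
  H_2: rank ker ∂_2 − rank ∂_3 = (12 − 12) − 0 = 0, and there is no ∂_3, so H_2 ≅ 0.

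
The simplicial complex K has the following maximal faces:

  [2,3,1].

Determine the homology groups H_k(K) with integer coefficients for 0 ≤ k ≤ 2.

H_0 ≅ Z,  H_1 = 0,  H_2 = 0.

Take the total order 1 < 2 < 3 on the vertex set. Then K (dimension 2) consists of the simplices:

  0-simplices (3): [1], [2], [3]
  1-simplices (3): [1,2], [1,3], [2,3]
  2-simplices (1): [1,2,3]

giving chain groups C_0 ≅ Z^3, C_1 ≅ Z^3, C_2 ≅ Z^1.

∂_1: C_1 → C_0 maps an edge to its endpoints' difference, ∂[p,q] = q − p.
The resulting 3×3 matrix has rank 2, and its Smith normal form has invariant factors (1,1).

The boundary map ∂_2: C_2 → C_1 sends each 2-simplex [p,q,r] to [q,r] − [p,r] + [p,q]. For instance
  ∂[1,2,3] = [2,3] − [1,3] + [1,2].
As a 3×1 matrix over Z this has rank 1, with invariant factors (1).

Reading off H_k = ker ∂_k / im ∂_{k+1}:

  H_0: rank C_0 − rank ∂_1 = 3 − 2 = 1, and the invariant factors of ∂_1 are all 1, so H_0 ≅ Z.
  H_1: rank ker ∂_1 − rank ∂_2 = (3 − 2) − 1 = 0, and the invariant factors of ∂_2 are all 1, so H_1 ≅ 0.
  H_2: rank ker ∂_2 − rank ∂_3 = (1 − 1) − 0 = 0, and there is no ∂_3, so H_2 ≅ 0.

As a check, the Euler characteristic is 3 − 3 + 1 = 1, which agrees with 1 − 0 + 0 = 1.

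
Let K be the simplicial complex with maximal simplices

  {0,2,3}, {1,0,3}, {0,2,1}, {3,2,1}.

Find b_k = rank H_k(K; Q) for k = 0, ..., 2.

b_0 = 1, b_1 = 0, b_2 = 1.

We work with the vertex ordering 0 < 1 < 2 < 3. The simplices of K, each written with vertices in increasing order, are:

  0-simplices (4): [0], [1], [2], [3]
  1-simplices (6): [0,1], [0,2], [0,3], [1,2], [1,3], [2,3]
  2-simplices (4): [0,1,2], [0,1,3], [0,2,3], [1,2,3]

giving chain groups C_0 ≅ Z^4, C_1 ≅ Z^6, C_2 ≅ Z^4.

∂_1: C_1 → C_0 is given by ∂[p,q] = [q] − [p].
This gives a 4×6 integer matrix of rank 3; reducing to Smith normal form yields diagonal entries (1,1,1).

∂_2: C_2 → C_1 sends each 2-simplex [p,q,r] to [q,r] − [p,r] + [p,q]. For instance
  ∂[0,2,3] = [2,3] − [0,3] + [0,2],
  ∂[0,1,3] = [1,3] − [0,3] + [0,1].
The 6×4 boundary matrix has rank 3 and Smith normal form diag(1,1,1).

Computing H_k = (kernel of ∂_k) / (image of ∂_{k+1}):

  H_0: rank C_0 − rank ∂_1 = 4 − 3 = 1, and the invariant factors of ∂_1 are all 1, so H_0 ≅ Z.
  H_1: rank ker ∂_1 − rank ∂_2 = (6 − 3) − 3 = 0, and the invariant factors of ∂_2 are all 1, so H_1 ≅ 0.
  H_2: rank ker ∂_2 − rank ∂_3 = (4 − 3) − 0 = 1, and there is no ∂_3, so H_2 ≅ Z.

(K is a triangulation of the 2-sphere S^2.)

Hence the Betti numbers are b_0 = 1, b_1 = 0, b_2 = 1.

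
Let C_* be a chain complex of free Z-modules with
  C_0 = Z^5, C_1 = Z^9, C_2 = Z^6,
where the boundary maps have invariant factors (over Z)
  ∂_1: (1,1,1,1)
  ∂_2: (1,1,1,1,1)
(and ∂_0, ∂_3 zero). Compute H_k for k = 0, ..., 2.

H_0: b_0 = 5 − 0 − 4 = 1; torsion from ∂_1 factors > 1: none. So H_0 ≅ Z.
H_1: b_1 = 9 − 4 − 5 = 0; torsion from ∂_2 factors > 1: none. So H_1 ≅ 0.
H_2: b_2 = 6 − 5 − 0 = 1; torsion from ∂_3 factors > 1: none. So H_2 ≅ Z.

H_0 ≅ Z,  H_1 = 0,  H_2 ≅ Z.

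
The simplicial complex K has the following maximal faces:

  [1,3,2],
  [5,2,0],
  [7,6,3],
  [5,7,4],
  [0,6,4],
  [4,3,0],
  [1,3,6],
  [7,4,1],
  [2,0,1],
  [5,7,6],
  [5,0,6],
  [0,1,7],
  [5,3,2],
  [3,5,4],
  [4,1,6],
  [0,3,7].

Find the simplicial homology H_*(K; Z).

H_0 ≅ Z,  H_1 ≅ Z^2,  H_2 ≅ Z.

We work with the vertex ordering 0 < 1 < 2 < 3 < 4 < 5 < 6 < 7. The simplices of K, each written with vertices in increasing order, are:

  0-simplices (8): [0], [1], [2], [3], [4], [5], [6], [7]
  1-simplices (24): (24 of them)
  2-simplices (16): [0,1,2], [0,1,7], [0,2,5], [0,3,4], [0,3,7], [0,4,6], [0,5,6], [1,2,3], [1,3,6], [1,4,6], [1,4,7], [2,3,5], [3,4,5], [3,6,7], [4,5,7], [5,6,7]

Hence C_0 ≅ Z^8, C_1 ≅ Z^24, C_2 ≅ Z^16.

The boundary map ∂_1: C_1 → C_0 maps an edge to its endpoints' difference, ∂[p,q] = q − p.
As a 8×24 matrix over Z this has rank 7, with invariant factors (1,1,1,1,1,1,1).

Boundary ∂_2: C_2 → C_1 sends each 2-simplex [p,q,r] to [q,r] − [p,r] + [p,q]. For instance
  ∂[0,1,7] = [1,7] − [0,7] + [0,1],
  ∂[1,4,7] = [4,7] − [1,7] + [1,4].
As a 24×16 matrix over Z this has rank 15, with invariant factors (1,1,1,1,1,1,1,1,1,1,1,1,1,1,1).

From H_k ≅ ker(∂_k) / im(∂_{k+1}) we obtain:

  H_0: rank C_0 − rank ∂_1 = 8 − 7 = 1, and the invariant factors of ∂_1 are all 1, so H_0 ≅ Z.
  H_1: rank ker ∂_1 − rank ∂_2 = (24 − 7) − 15 = 2, and the invariant factors of ∂_2 are all 1, so H_1 ≅ Z^2.
  H_2: rank ker ∂_2 − rank ∂_3 = (16 − 15) − 0 = 1, and there is no ∂_3, so H_2 ≅ Z.

As a check, the Euler characteristic is 8 − 24 + 16 = 0, which agrees with 1 − 2 + 1 = 0.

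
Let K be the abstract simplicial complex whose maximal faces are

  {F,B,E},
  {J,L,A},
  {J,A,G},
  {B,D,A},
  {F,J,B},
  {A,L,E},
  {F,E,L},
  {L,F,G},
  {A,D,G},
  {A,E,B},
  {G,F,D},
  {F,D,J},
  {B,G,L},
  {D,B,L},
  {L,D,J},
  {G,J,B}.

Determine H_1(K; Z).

Fix the vertex order A < B < D < E < F < G < J < L and write every simplex with vertices in increasing order. Then dim K = 2 and the simplices of K are:

  0-simplices (8): A, B, D, E, F, G, J, L
  1-simplices (24): AB, AD, AE, AG, AJ, AL, BD, BE, BF, BG, BJ, BL, DF, DG, DJ, DL, EF, EL, FG, FJ, FL, GJ, GL, JL
  2-simplices (16): ABD, ABE, ADG, AEL, AGJ, AJL, BDL, BEF, BFJ, BGJ, BGL, DFG, DFJ, DJL, EFL, FGL

so the chain groups are C_0 ≅ Z^8, C_1 ≅ Z^24, C_2 ≅ Z^16.

The boundary map ∂_1: C_1 → C_0 is given by ∂[p,q] = [q] − [p].
The 8×24 boundary matrix has rank 7 and Smith normal form diag(1,1,1,1,1,1,1).

The boundary map ∂_2: C_2 → C_1 maps a triangle to the signed sum of its edges. For instance
  ∂AEL = EL − AL + AE,
  ∂DJL = JL − DL + DJ.
This gives a 24×16 integer matrix of rank 15; reducing to Smith normal form yields diagonal entries (1,1,1,1,1,1,1,1,1,1,1,1,1,1,1).

Now H_k = ker ∂_k / im ∂_{k+1}, so:

  H_1: rank ker ∂_1 − rank ∂_2 = (24 − 7) − 15 = 2, and the invariant factors of ∂_2 are all 1, so H_1 = Z^2.

H_1 ≅ Z^2.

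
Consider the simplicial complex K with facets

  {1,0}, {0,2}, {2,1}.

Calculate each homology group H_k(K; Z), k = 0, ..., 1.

H_0 = Z,  H_1 = Z.

Fix the vertex order 0 < 1 < 2 and write every simplex with vertices in increasing order. Then dim K = 1 and the simplices of K are:

  0-simplices (3): [0], [1], [2]
  1-simplices (3): [0,1], [0,2], [1,2]

giving chain groups C_0 ≅ Z^3, C_1 ≅ Z^3.

The boundary map ∂_1: C_1 → C_0 sends each edge [p,q] (with p < q) to q − p. For instance
  ∂[0,2] = [2] − [0].
The 3×3 boundary matrix has rank 2 and Smith normal form diag(1,1).

Computing H_k = (kernel of ∂_k) / (image of ∂_{k+1}):

  H_0: rank C_0 − rank ∂_1 = 3 − 2 = 1, and the invariant factors of ∂_1 are all 1, so H_0 ≅ Z.
  H_1: rank ker ∂_1 − rank ∂_2 = (3 − 2) − 0 = 1, and there is no ∂_2, so H_1 ≅ Z.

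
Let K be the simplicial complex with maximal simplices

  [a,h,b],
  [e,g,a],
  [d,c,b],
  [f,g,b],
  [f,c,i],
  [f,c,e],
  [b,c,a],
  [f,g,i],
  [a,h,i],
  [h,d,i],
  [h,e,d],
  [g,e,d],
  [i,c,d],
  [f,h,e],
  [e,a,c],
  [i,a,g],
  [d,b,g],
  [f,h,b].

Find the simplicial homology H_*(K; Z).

H_0 = Z,  H_1 = Z^2,  H_2 = Z.

Take the total order a < b < c < d < e < f < g < h < i on the vertex set. Then K (dimension 2) consists of the simplices:

  0-simplices (9): a, b, c, d, e, f, g, h, i
  1-simplices (27): ab, ac, ae, ag, ah, ai, bc, bd, bf, bg, bh, cd, ce, cf, ci, de, dg, dh, di, ef, eg, eh, fg, fh, fi, gi, hi
  2-simplices (18): abc, abh, ace, aeg, agi, ahi, bcd, bdg, bfg, bfh, cdi, cef, cfi, deg, deh, dhi, efh, fgi

Hence C_0 ≅ Z^9, C_1 ≅ Z^27, C_2 ≅ Z^18.

∂_1: C_1 → C_0 is given by ∂[p,q] = [q] − [p]. For instance
  ∂dh = h − d.
As a 9×27 matrix over Z this has rank 8, with invariant factors (1,1,1,1,1,1,1,1).

Boundary ∂_2: C_2 → C_1 maps a triangle to the signed sum of its edges. For instance
  ∂cfi = fi − ci + cf,
  ∂ace = ce − ae + ac.
This gives a 27×18 integer matrix of rank 17; reducing to Smith normal form yields diagonal entries (1,1,1,1,1,1,1,1,1,1,1,1,1,1,1,1,1).

From H_k ≅ ker(∂_k) / im(∂_{k+1}) we obtain:

  H_0: rank C_0 − rank ∂_1 = 9 − 8 = 1, and the invariant factors of ∂_1 are all 1, so H_0 = Z.
  H_1: rank ker ∂_1 − rank ∂_2 = (27 − 8) − 17 = 2, and the invariant factors of ∂_2 are all 1, so H_1 = Z^2.
  H_2: rank ker ∂_2 − rank ∂_3 = (18 − 17) − 0 = 1, and there is no ∂_3, so H_2 = Z.

As a check, the Euler characteristic is 9 − 27 + 18 = 0, which agrees with 1 − 2 + 1 = 0.
(K is a triangulation of the torus T^2.)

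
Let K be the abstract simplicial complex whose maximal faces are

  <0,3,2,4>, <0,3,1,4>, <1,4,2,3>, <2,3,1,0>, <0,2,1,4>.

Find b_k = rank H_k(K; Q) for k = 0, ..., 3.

b_0 = 1, b_1 = 0, b_2 = 0, b_3 = 1.

Order the vertices as 0 < 1 < 2 < 3 < 4. Listing each simplex with vertices in this order, K has dimension 3 with simplices:

  0-simplices (5): [0], [1], [2], [3], [4]
  1-simplices (10): [0,1], [0,2], [0,3], [0,4], [1,2], [1,3], [1,4], [2,3], [2,4], [3,4]
  2-simplices (10): [0,1,2], [0,1,3], [0,1,4], [0,2,3], [0,2,4], [0,3,4], [1,2,3], [1,2,4], [1,3,4], [2,3,4]
  3-simplices (5): [0,1,2,3], [0,1,2,4], [0,1,3,4], [0,2,3,4], [1,2,3,4]

giving chain groups C_0 ≅ Z^5, C_1 ≅ Z^10, C_2 ≅ Z^10, C_3 ≅ Z^5.

∂_1: C_1 → C_0 is given by ∂[p,q] = [q] − [p].
The 5×10 boundary matrix has rank 4 and Smith normal form diag(1,1,1,1).

The boundary map ∂_2: C_2 → C_1 sends each 2-simplex [p,q,r] to [q,r] − [p,r] + [p,q]. For instance
  ∂[2,3,4] = [3,4] − [2,4] + [2,3],
  ∂[0,3,4] = [3,4] − [0,4] + [0,3].
As a 10×10 matrix over Z this has rank 6, with invariant factors (1,1,1,1,1,1).

Boundary ∂_3: C_3 → C_2 sends each 3-simplex σ to the alternating sum Σ_i (−1)^i (σ with its i-th vertex removed). For instance
  ∂[1,2,3,4] = [2,3,4] − [1,3,4] + [1,2,4] − [1,2,3],
  ∂[0,2,3,4] = [2,3,4] − [0,3,4] + [0,2,4] − [0,2,3].
The 10×5 boundary matrix has rank 4 and Smith normal form diag(1,1,1,1).

Computing H_k = (kernel of ∂_k) / (image of ∂_{k+1}):

  H_0: rank C_0 − rank ∂_1 = 5 − 4 = 1, and the invariant factors of ∂_1 are all 1, so H_0 ≅ Z.
  H_1: rank ker ∂_1 − rank ∂_2 = (10 − 4) − 6 = 0, and the invariant factors of ∂_2 are all 1, so H_1 ≅ 0.
  H_2: rank ker ∂_2 − rank ∂_3 = (10 − 6) − 4 = 0, and the invariant factors of ∂_3 are all 1, so H_2 ≅ 0.
  H_3: rank ker ∂_3 − rank ∂_4 = (5 − 4) − 0 = 1, and there is no ∂_4, so H_3 ≅ Z.

As a check, the Euler characteristic is 5 − 10 + 10 − 5 = 0, which agrees with 1 − 0 + 0 − 1 = 0.

Hence the Betti numbers are b_0 = 1, b_1 = 0, b_2 = 0, b_3 = 1.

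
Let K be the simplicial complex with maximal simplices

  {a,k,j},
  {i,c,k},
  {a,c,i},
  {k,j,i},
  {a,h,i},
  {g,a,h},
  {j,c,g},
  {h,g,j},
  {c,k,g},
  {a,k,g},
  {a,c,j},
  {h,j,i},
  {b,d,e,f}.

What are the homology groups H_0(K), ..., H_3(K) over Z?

K has 11 vertices, 24 edges, 16 triangles, 1 3-simplex.
rank ∂_0 = 0, rank ∂_1 = 9 ⇒ b_0 = 11 − 0 − 9 = 2; all invariant factors of ∂_1 are 1 so no torsion. So H_0 ≅ Z^2.
rank ∂_1 = 9, rank ∂_2 = 15 ⇒ b_1 = 24 − 9 − 15 = 0; ∂_2 has invariant factor(s) [2] giving torsion. So H_1 ≅ Z/2.
rank ∂_2 = 15, rank ∂_3 = 1 ⇒ b_2 = 16 − 15 − 1 = 0; all invariant factors of ∂_3 are 1 so no torsion. So H_2 ≅ 0.
rank ∂_3 = 1, rank ∂_4 = 0 ⇒ b_3 = 1 − 1 − 0 = 0. So H_3 ≅ 0.

H_0 ≅ Z^2,  H_1 ≅ Z/2,  H_2 = 0,  H_3 = 0.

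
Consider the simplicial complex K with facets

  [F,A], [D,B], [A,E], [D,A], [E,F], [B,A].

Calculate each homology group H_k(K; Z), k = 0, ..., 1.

H_0 = Z,  H_1 = Z^2.

Order the vertices as A < B < D < E < F. Listing each simplex with vertices in this order, K has dimension 1 with simplices:

  0-simplices (5): A, B, D, E, F
  1-simplices (6): AB, AD, AE, AF, BD, EF

Hence C_0 ≅ Z^5, C_1 ≅ Z^6.

Boundary ∂_1: C_1 → C_0 is given by ∂[p,q] = [q] − [p]. For instance
  ∂BD = D − B.
The resulting 5×6 matrix has rank 4, and its Smith normal form has invariant factors (1,1,1,1).

From H_k ≅ ker(∂_k) / im(∂_{k+1}) we obtain:

  H_0: rank C_0 − rank ∂_1 = 5 − 4 = 1, and the invariant factors of ∂_1 are all 1, so H_0 ≅ Z.
  H_1: rank ker ∂_1 − rank ∂_2 = (6 − 4) − 0 = 2, and there is no ∂_2, so H_1 ≅ Z^2.

As a check, the Euler characteristic is 5 − 6 = -1, which agrees with 1 − 2 = -1.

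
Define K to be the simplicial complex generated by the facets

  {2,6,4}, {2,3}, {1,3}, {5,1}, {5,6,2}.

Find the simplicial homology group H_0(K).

Fix the vertex order 1 < 2 < 3 < 4 < 5 < 6 and write every simplex with vertices in increasing order. Then dim K = 2 and the simplices of K are:

  0-simplices (6): [1], [2], [3], [4], [5], [6]
  1-simplices (8): [1,3], [1,5], [2,3], [2,4], [2,5], [2,6], [4,6], [5,6]
  2-simplices (2): [2,4,6], [2,5,6]

Hence C_0 ≅ Z^6, C_1 ≅ Z^8, C_2 ≅ Z^2.

The boundary map ∂_1: C_1 → C_0 is given by ∂[p,q] = [q] − [p]. For instance
  ∂[1,3] = [3] − [1].
The 6×8 boundary matrix has rank 5 and Smith normal form diag(1,1,1,1,1).

The boundary map ∂_2: C_2 → C_1 acts by ∂[p,q,r] = [q,r] − [p,r] + [p,q]. For instance
  ∂[2,5,6] = [5,6] − [2,6] + [2,5],
  ∂[2,4,6] = [4,6] − [2,6] + [2,4].
The 8×2 boundary matrix has rank 2 and Smith normal form diag(1,1).

Reading off H_k = ker ∂_k / im ∂_{k+1}:

  H_0: rank C_0 − rank ∂_1 = 6 − 5 = 1, and the invariant factors of ∂_1 are all 1, so H_0 ≅ Z.

H_0 = Z.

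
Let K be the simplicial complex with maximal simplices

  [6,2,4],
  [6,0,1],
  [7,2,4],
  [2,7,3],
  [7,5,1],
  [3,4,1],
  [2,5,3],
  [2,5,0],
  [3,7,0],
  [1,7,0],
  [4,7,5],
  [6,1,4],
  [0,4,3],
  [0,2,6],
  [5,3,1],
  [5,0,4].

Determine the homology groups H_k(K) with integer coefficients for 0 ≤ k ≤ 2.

H_0 ≅ Z,  H_1 ≅ Z^2,  H_2 ≅ Z.

Fix the vertex order 0 < 1 < 2 < 3 < 4 < 5 < 6 < 7 and write every simplex with vertices in increasing order. Then dim K = 2 and the simplices of K are:

  0-simplices (8): [0], [1], [2], [3], [4], [5], [6], [7]
  1-simplices (24): (24 of them)
  2-simplices (16): [0,1,6], [0,1,7], [0,2,5], [0,2,6], [0,3,4], [0,3,7], [0,4,5], [1,3,4], [1,3,5], [1,4,6], [1,5,7], [2,3,5], [2,3,7], [2,4,6], [2,4,7], [4,5,7]

so the chain groups are C_0 ≅ Z^8, C_1 ≅ Z^24, C_2 ≅ Z^16.

Boundary ∂_1: C_1 → C_0 is given by ∂[p,q] = [q] − [p].
As a 8×24 matrix over Z this has rank 7, with invariant factors (1,1,1,1,1,1,1).

The boundary map ∂_2: C_2 → C_1 sends each 2-simplex [p,q,r] to [q,r] − [p,r] + [p,q]. For instance
  ∂[0,4,5] = [4,5] − [0,5] + [0,4],
  ∂[0,1,7] = [1,7] − [0,7] + [0,1].
The resulting 24×16 matrix has rank 15, and its Smith normal form has invariant factors (1,1,1,1,1,1,1,1,1,1,1,1,1,1,1).

Computing H_k = (kernel of ∂_k) / (image of ∂_{k+1}):

  H_0: rank C_0 − rank ∂_1 = 8 − 7 = 1, and the invariant factors of ∂_1 are all 1, so H_0 = Z.
  H_1: rank ker ∂_1 − rank ∂_2 = (24 − 7) − 15 = 2, and the invariant factors of ∂_2 are all 1, so H_1 = Z^2.
  H_2: rank ker ∂_2 − rank ∂_3 = (16 − 15) − 0 = 1, and there is no ∂_3, so H_2 = Z.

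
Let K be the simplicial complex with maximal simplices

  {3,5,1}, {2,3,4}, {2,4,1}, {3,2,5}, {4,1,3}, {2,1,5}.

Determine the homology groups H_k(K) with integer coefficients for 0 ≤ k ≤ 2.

H_0 = Z,  H_1 = 0,  H_2 = Z.

K has 5 vertices, 9 edges, 6 triangles.
rank ∂_0 = 0, rank ∂_1 = 4 ⇒ b_0 = 5 − 0 − 4 = 1; all invariant factors of ∂_1 are 1 so no torsion. So H_0 = Z.
rank ∂_1 = 4, rank ∂_2 = 5 ⇒ b_1 = 9 − 4 − 5 = 0; all invariant factors of ∂_2 are 1 so no torsion. So H_1 = 0.
rank ∂_2 = 5, rank ∂_3 = 0 ⇒ b_2 = 6 − 5 − 0 = 1. So H_2 = Z.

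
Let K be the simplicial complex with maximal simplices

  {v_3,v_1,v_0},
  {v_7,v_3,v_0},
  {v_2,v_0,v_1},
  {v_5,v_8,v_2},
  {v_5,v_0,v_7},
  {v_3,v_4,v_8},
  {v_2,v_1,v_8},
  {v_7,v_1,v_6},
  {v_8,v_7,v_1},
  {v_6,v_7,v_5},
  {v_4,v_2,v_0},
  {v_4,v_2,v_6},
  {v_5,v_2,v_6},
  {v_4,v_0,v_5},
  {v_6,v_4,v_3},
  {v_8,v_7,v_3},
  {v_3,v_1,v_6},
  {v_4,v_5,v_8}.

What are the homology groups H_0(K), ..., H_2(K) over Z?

H_0 = Z,  H_1 = Z × Z/2,  H_2 = 0.

Order the vertices as v_0 < v_1 < v_2 < v_3 < v_4 < v_5 < v_6 < v_7 < v_8. Listing each simplex with vertices in this order, K has dimension 2 with simplices:

  0-simplices (9): [v_0], [v_1], [v_2], [v_3], [v_4], [v_5], [v_6], [v_7], [v_8]
  1-simplices (27): (27 of them)
  2-simplices (18): (18 of them)

giving chain groups C_0 ≅ Z^9, C_1 ≅ Z^27, C_2 ≅ Z^18.

Boundary ∂_1: C_1 → C_0 sends each edge [p,q] (with p < q) to q − p.
This gives a 9×27 integer matrix of rank 8; reducing to Smith normal form yields diagonal entries (1,1,1,1,1,1,1,1).

Boundary ∂_2: C_2 → C_1 sends each 2-simplex [p,q,r] to [q,r] − [p,r] + [p,q]. For instance
  ∂[v_5,v_6,v_7] = [v_6,v_7] − [v_5,v_7] + [v_5,v_6],
  ∂[v_3,v_4,v_6] = [v_4,v_6] − [v_3,v_6] + [v_3,v_4].
As a 27×18 matrix over Z this has rank 18, with invariant factors (1,1,1,1,1,1,1,1,1,1,1,1,1,1,1,1,1,2).

Now H_k = ker ∂_k / im ∂_{k+1}, so:

  H_0: rank C_0 − rank ∂_1 = 9 − 8 = 1, and the invariant factors of ∂_1 are all 1, so H_0 ≅ Z.
  H_1: rank ker ∂_1 − rank ∂_2 = (27 − 8) − 18 = 1, and ∂_2 has invariant factor 2 > 1, so H_1 ≅ Z × Z/2.
  H_2: rank ker ∂_2 − rank ∂_3 = (18 − 18) − 0 = 0, and there is no ∂_3, so H_2 ≅ 0.

As a check, the Euler characteristic is 9 − 27 + 18 = 0, which agrees with 1 − 1 + 0 = 0.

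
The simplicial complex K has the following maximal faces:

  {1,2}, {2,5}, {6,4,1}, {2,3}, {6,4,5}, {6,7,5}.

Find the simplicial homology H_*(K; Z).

Order the vertices as 1 < 2 < 3 < 4 < 5 < 6 < 7. Listing each simplex with vertices in this order, K has dimension 2 with simplices:

  0-simplices (7): [1], [2], [3], [4], [5], [6], [7]
  1-simplices (10): [1,2], [1,4], [1,6], [2,3], [2,5], [4,5], [4,6], [5,6], [5,7], [6,7]
  2-simplices (3): [1,4,6], [4,5,6], [5,6,7]

so the chain groups are C_0 ≅ Z^7, C_1 ≅ Z^10, C_2 ≅ Z^3.

∂_1: C_1 → C_0 is given by ∂[p,q] = [q] − [p].
The resulting 7×10 matrix has rank 6, and its Smith normal form has invariant factors (1,1,1,1,1,1).

Boundary ∂_2: C_2 → C_1 sends each 2-simplex [p,q,r] to [q,r] − [p,r] + [p,q]. For instance
  ∂[4,5,6] = [5,6] − [4,6] + [4,5],
  ∂[5,6,7] = [6,7] − [5,7] + [5,6].
The resulting 10×3 matrix has rank 3, and its Smith normal form has invariant factors (1,1,1).

Computing H_k = (kernel of ∂_k) / (image of ∂_{k+1}):

  H_0: rank C_0 − rank ∂_1 = 7 − 6 = 1, and the invariant factors of ∂_1 are all 1, so H_0 = Z.
  H_1: rank ker ∂_1 − rank ∂_2 = (10 − 6) − 3 = 1, and the invariant factors of ∂_2 are all 1, so H_1 = Z.
  H_2: rank ker ∂_2 − rank ∂_3 = (3 − 3) − 0 = 0, and there is no ∂_3, so H_2 = 0.

As a check, the Euler characteristic is 7 − 10 + 3 = 0, which agrees with 1 − 1 + 0 = 0.

H_0 ≅ Z,  H_1 ≅ Z,  H_2 = 0.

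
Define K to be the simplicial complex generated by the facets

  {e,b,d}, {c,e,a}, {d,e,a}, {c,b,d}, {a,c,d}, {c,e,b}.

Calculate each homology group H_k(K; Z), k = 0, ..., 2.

Fix the vertex order a < b < c < d < e and write every simplex with vertices in increasing order. Then dim K = 2 and the simplices of K are:

  0-simplices (5): a, b, c, d, e
  1-simplices (9): ac, ad, ae, bc, bd, be, cd, ce, de
  2-simplices (6): acd, ace, ade, bcd, bce, bde

giving chain groups C_0 ≅ Z^5, C_1 ≅ Z^9, C_2 ≅ Z^6.

∂_1: C_1 → C_0 sends each edge [p,q] (with p < q) to q − p. For instance
  ∂bc = c − b.
The resulting 5×9 matrix has rank 4, and its Smith normal form has invariant factors (1,1,1,1).

Boundary ∂_2: C_2 → C_1 acts by ∂[p,q,r] = [q,r] − [p,r] + [p,q]. For instance
  ∂ace = ce − ae + ac,
  ∂bce = ce − be + bc.
The 9×6 boundary matrix has rank 5 and Smith normal form diag(1,1,1,1,1).

From H_k ≅ ker(∂_k) / im(∂_{k+1}) we obtain:

  H_0: rank C_0 − rank ∂_1 = 5 − 4 = 1, and the invariant factors of ∂_1 are all 1, so H_0 = Z.
  H_1: rank ker ∂_1 − rank ∂_2 = (9 − 4) − 5 = 0, and the invariant factors of ∂_2 are all 1, so H_1 = 0.
  H_2: rank ker ∂_2 − rank ∂_3 = (6 − 5) − 0 = 1, and there is no ∂_3, so H_2 = Z.

As a check, the Euler characteristic is 5 − 9 + 6 = 2, which agrees with 1 − 0 + 1 = 2.
(K is a triangulation of the 2-sphere S^2.)

H_0 = Z,  H_1 = 0,  H_2 = Z.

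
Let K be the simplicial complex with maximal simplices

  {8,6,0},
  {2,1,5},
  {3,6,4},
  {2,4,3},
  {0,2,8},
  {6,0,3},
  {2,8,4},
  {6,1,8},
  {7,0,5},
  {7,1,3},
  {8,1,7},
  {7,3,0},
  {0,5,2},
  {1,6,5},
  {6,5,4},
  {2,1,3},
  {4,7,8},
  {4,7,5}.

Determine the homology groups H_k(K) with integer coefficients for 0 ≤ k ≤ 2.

H_0 ≅ Z,  H_1 ≅ Z^2,  H_2 ≅ Z.

K has 9 vertices, 27 edges, 18 triangles.
rank ∂_0 = 0, rank ∂_1 = 8 ⇒ b_0 = 9 − 0 − 8 = 1; all invariant factors of ∂_1 are 1 so no torsion. So H_0 ≅ Z.
rank ∂_1 = 8, rank ∂_2 = 17 ⇒ b_1 = 27 − 8 − 17 = 2; all invariant factors of ∂_2 are 1 so no torsion. So H_1 ≅ Z^2.
rank ∂_2 = 17, rank ∂_3 = 0 ⇒ b_2 = 18 − 17 − 0 = 1. So H_2 ≅ Z.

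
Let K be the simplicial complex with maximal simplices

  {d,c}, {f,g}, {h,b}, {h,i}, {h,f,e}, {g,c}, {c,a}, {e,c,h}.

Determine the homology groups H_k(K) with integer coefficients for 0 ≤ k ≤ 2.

Take the total order a < b < c < d < e < f < g < h < i on the vertex set. Then K (dimension 2) consists of the simplices:

  0-simplices (9): a, b, c, d, e, f, g, h, i
  1-simplices (11): ac, bh, cd, ce, cg, ch, ef, eh, fg, fh, hi
  2-simplices (2): ceh, efh

giving chain groups C_0 ≅ Z^9, C_1 ≅ Z^11, C_2 ≅ Z^2.

Boundary ∂_1: C_1 → C_0 sends each edge [p,q] (with p < q) to q − p.
As a 9×11 matrix over Z this has rank 8, with invariant factors (1,1,1,1,1,1,1,1).

Boundary ∂_2: C_2 → C_1 sends each 2-simplex [p,q,r] to [q,r] − [p,r] + [p,q]. For instance
  ∂efh = fh − eh + ef,
  ∂ceh = eh − ch + ce.
The resulting 11×2 matrix has rank 2, and its Smith normal form has invariant factors (1,1).

Reading off H_k = ker ∂_k / im ∂_{k+1}:

  H_0: rank C_0 − rank ∂_1 = 9 − 8 = 1, and the invariant factors of ∂_1 are all 1, so H_0 ≅ Z.
  H_1: rank ker ∂_1 − rank ∂_2 = (11 − 8) − 2 = 1, and the invariant factors of ∂_2 are all 1, so H_1 ≅ Z.
  H_2: rank ker ∂_2 − rank ∂_3 = (2 − 2) − 0 = 0, and there is no ∂_3, so H_2 ≅ 0.

H_0 ≅ Z,  H_1 ≅ Z,  H_2 = 0.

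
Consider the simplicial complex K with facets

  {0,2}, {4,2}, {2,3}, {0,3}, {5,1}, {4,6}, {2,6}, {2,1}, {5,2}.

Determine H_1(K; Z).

H_1 = Z^3.

We work with the vertex ordering 0 < 1 < 2 < 3 < 4 < 5 < 6. The simplices of K, each written with vertices in increasing order, are:

  0-simplices (7): [0], [1], [2], [3], [4], [5], [6]
  1-simplices (9): [0,2], [0,3], [1,2], [1,5], [2,3], [2,4], [2,5], [2,6], [4,6]

giving chain groups C_0 ≅ Z^7, C_1 ≅ Z^9.

Boundary ∂_1: C_1 → C_0 is given by ∂[p,q] = [q] − [p]. For instance
  ∂[2,6] = [6] − [2].
The resulting 7×9 matrix has rank 6, and its Smith normal form has invariant factors (1,1,1,1,1,1).

From H_k ≅ ker(∂_k) / im(∂_{k+1}) we obtain:

  H_1: rank ker ∂_1 − rank ∂_2 = (9 − 6) − 0 = 3, and there is no ∂_2, so H_1 ≅ Z^3.

(K is a triangulation of a wedge of 3 circles.)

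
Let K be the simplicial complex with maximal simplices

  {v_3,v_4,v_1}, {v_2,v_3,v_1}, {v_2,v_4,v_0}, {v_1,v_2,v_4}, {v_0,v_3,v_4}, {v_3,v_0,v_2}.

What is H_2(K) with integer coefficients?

H_2 ≅ Z.

K has 5 vertices, 9 edges, 6 triangles.
rank ∂_2 = 5, rank ∂_3 = 0 ⇒ b_2 = 6 − 5 − 0 = 1. So H_2 = Z.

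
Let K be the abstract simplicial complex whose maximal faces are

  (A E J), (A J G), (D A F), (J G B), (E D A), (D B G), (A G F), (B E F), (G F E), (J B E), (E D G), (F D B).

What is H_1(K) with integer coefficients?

Take the total order A < B < D < E < F < G < J on the vertex set. Then K (dimension 2) consists of the simplices:

  0-simplices (7): A, B, D, E, F, G, J
  1-simplices (18): AD, AE, AF, AG, AJ, BD, BE, BF, BG, BJ, DE, DF, DG, EF, EG, EJ, FG, GJ
  2-simplices (12): ADE, ADF, AEJ, AFG, AGJ, BDF, BDG, BEF, BEJ, BGJ, DEG, EFG

giving chain groups C_0 ≅ Z^7, C_1 ≅ Z^18, C_2 ≅ Z^12.

The boundary map ∂_1: C_1 → C_0 is given by ∂[p,q] = [q] − [p].
The resulting 7×18 matrix has rank 6, and its Smith normal form has invariant factors (1,1,1,1,1,1).

The boundary map ∂_2: C_2 → C_1 acts by ∂[p,q,r] = [q,r] − [p,r] + [p,q]. For instance
  ∂BEJ = EJ − BJ + BE,
  ∂ADF = DF − AF + AD.
As a 18×12 matrix over Z this has rank 12, with invariant factors (1,1,1,1,1,1,1,1,1,1,1,2).

Reading off H_k = ker ∂_k / im ∂_{k+1}:

  H_1: rank ker ∂_1 − rank ∂_2 = (18 − 6) − 12 = 0, and ∂_2 has invariant factor 2 > 1, so H_1 ≅ Z/2.

H_1 = Z/2.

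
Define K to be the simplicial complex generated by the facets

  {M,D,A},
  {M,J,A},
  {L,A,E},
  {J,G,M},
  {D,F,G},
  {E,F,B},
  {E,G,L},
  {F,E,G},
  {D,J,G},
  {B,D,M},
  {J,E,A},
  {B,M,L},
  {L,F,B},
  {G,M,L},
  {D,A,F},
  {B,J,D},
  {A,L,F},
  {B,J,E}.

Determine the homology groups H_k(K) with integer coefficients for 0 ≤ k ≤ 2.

K has 9 vertices, 27 edges, 18 triangles.
rank ∂_0 = 0, rank ∂_1 = 8 ⇒ b_0 = 9 − 0 − 8 = 1; all invariant factors of ∂_1 are 1 so no torsion. So H_0 ≅ Z.
rank ∂_1 = 8, rank ∂_2 = 18 ⇒ b_1 = 27 − 8 − 18 = 1; ∂_2 has invariant factor(s) [2] giving torsion. So H_1 ≅ Z ⊕ Z/2.
rank ∂_2 = 18, rank ∂_3 = 0 ⇒ b_2 = 18 − 18 − 0 = 0. So H_2 ≅ 0.

H_0 ≅ Z,  H_1 ≅ Z ⊕ Z/2,  H_2 = 0.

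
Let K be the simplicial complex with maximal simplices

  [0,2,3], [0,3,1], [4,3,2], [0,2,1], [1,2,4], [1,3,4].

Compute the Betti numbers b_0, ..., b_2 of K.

b_0 = 1, b_1 = 0, b_2 = 1.

Fix the vertex order 0 < 1 < 2 < 3 < 4 and write every simplex with vertices in increasing order. Then dim K = 2 and the simplices of K are:

  0-simplices (5): [0], [1], [2], [3], [4]
  1-simplices (9): [0,1], [0,2], [0,3], [1,2], [1,3], [1,4], [2,3], [2,4], [3,4]
  2-simplices (6): [0,1,2], [0,1,3], [0,2,3], [1,2,4], [1,3,4], [2,3,4]

giving chain groups C_0 ≅ Z^5, C_1 ≅ Z^9, C_2 ≅ Z^6.

∂_1: C_1 → C_0 is given by ∂[p,q] = [q] − [p]. For instance
  ∂[1,2] = [2] − [1].
This gives a 5×9 integer matrix of rank 4; reducing to Smith normal form yields diagonal entries (1,1,1,1).

∂_2: C_2 → C_1 maps a triangle to the signed sum of its edges. For instance
  ∂[0,1,3] = [1,3] − [0,3] + [0,1],
  ∂[0,1,2] = [1,2] − [0,2] + [0,1].
This gives a 9×6 integer matrix of rank 5; reducing to Smith normal form yields diagonal entries (1,1,1,1,1).

From H_k ≅ ker(∂_k) / im(∂_{k+1}) we obtain:

  H_0: rank C_0 − rank ∂_1 = 5 − 4 = 1, and the invariant factors of ∂_1 are all 1, so H_0 = Z.
  H_1: rank ker ∂_1 − rank ∂_2 = (9 − 4) − 5 = 0, and the invariant factors of ∂_2 are all 1, so H_1 = 0.
  H_2: rank ker ∂_2 − rank ∂_3 = (6 − 5) − 0 = 1, and there is no ∂_3, so H_2 = Z.

(K is a triangulation of the 2-sphere S^2.)

Hence the Betti numbers are b_0 = 1, b_1 = 0, b_2 = 1.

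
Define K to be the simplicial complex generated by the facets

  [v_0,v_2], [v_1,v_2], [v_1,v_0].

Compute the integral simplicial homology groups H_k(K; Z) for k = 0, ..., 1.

H_0 = Z,  H_1 = Z.

K has 3 vertices, 3 edges.
rank ∂_0 = 0, rank ∂_1 = 2 ⇒ b_0 = 3 − 0 − 2 = 1; all invariant factors of ∂_1 are 1 so no torsion. So H_0 = Z.
rank ∂_1 = 2, rank ∂_2 = 0 ⇒ b_1 = 3 − 2 − 0 = 1. So H_1 = Z.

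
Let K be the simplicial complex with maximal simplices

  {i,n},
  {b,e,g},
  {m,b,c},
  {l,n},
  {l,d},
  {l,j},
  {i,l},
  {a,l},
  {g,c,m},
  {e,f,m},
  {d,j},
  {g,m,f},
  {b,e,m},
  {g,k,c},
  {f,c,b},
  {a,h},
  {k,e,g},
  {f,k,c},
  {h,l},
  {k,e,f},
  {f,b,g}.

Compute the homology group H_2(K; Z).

H_2 = 0.

Fix the vertex order a < b < c < d < e < f < g < h < i < j < k < l < m < n and write every simplex with vertices in increasing order. Then dim K = 2 and the simplices of K are:

  0-simplices (14): a, b, c, d, e, f, g, h, i, j, k, l, m, n
  1-simplices (27): ah, al, bc, be, bf, bg, bm, cf, cg, ck, cm, dj, dl, ef, eg, ek, em, fg, fk, fm, gk, gm, hl, il, in, jl, ln
  2-simplices (12): bcf, bcm, beg, bem, bfg, cfk, cgk, cgm, efk, efm, egk, fgm

Hence C_0 ≅ Z^14, C_1 ≅ Z^27, C_2 ≅ Z^12.

∂_1: C_1 → C_0 is given by ∂[p,q] = [q] − [p].
The 14×27 boundary matrix has rank 12 and Smith normal form diag(1,1,1,1,1,1,1,1,1,1,1,1).

The boundary map ∂_2: C_2 → C_1 acts by ∂[p,q,r] = [q,r] − [p,r] + [p,q]. For instance
  ∂bem = em − bm + be,
  ∂bfg = fg − bg + bf.
The resulting 27×12 matrix has rank 12, and its Smith normal form has invariant factors (1,1,1,1,1,1,1,1,1,1,1,2).

From H_k ≅ ker(∂_k) / im(∂_{k+1}) we obtain:

  H_2: rank ker ∂_2 − rank ∂_3 = (12 − 12) − 0 = 0, and there is no ∂_3, so H_2 = 0.

(K is a triangulation of the disjoint union of a wedge of 3 circles and the real projective plane RP^2.)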